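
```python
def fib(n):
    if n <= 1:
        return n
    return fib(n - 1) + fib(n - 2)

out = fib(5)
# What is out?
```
Call trace (a repeated sub-call is expanded the first time; later identical calls just restate its return value):
fib(n=5)
  fib(n=4)
    fib(n=3)
      fib(n=2)
        fib(n=1)
        -> return 1
        fib(n=0)
        -> return 0
      -> return 1
      fib(n=1)
      -> return 1
    -> return 2
    fib(n=2) -> return 1  (same call as traced above)
  -> return 3
  fib(n=3) -> return 2  (same call as traced above)
-> return 5

Final answer: 5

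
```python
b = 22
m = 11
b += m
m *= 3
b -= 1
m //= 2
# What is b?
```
Trace:
  b=22
  b=22, m=11
  b=33, m=11
  b=33, m=33
  b=32, m=33
  b=32, m=16

Final answer: 32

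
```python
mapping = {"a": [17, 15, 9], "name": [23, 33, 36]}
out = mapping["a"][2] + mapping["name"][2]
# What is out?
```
Trace:
  mapping={'a': [17, 15, 9], 'name': [23, 33, 36]}
  mapping={'a': [17, 15, 9], 'name': [23, 33, 36]}, out=45

Final answer: 45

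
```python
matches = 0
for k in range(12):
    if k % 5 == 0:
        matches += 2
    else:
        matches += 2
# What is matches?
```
Trace:
  matches=0
  matches=2, k=0
  matches=4, k=1
  matches=6, k=2
  matches=8, k=3
  matches=10, k=4
  matches=12, k=5
  matches=14, k=6
  matches=16, k=7
  matches=18, k=8
  matches=20, k=9
  matches=22, k=10
  matches=24, k=11

Final answer: 24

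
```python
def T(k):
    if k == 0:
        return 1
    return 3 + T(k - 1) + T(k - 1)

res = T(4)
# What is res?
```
Call trace (a repeated sub-call is expanded the first time; later identical calls just restate its return value):
T(k=4)
  T(k=3)
    T(k=2)
      T(k=1)
        T(k=0)
        -> return 1
        T(k=0)
        -> return 1
      -> return 5
      T(k=1) -> return 5  (same call as traced above)
    -> return 13
    T(k=2) -> return 13  (same call as traced above)
  -> return 29
  T(k=3) -> return 29  (same call as traced above)
-> return 61

Final answer: 61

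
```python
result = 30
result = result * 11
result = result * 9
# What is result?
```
Trace:
  result=30
  result=330
  result=2970

Final answer: 2970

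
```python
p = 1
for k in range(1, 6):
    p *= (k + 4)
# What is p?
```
Trace:
  p=1
  p=5, k=1
  p=30, k=2
  p=210, k=3
  p=1680, k=4
  p=15120, k=5

Final answer: 15120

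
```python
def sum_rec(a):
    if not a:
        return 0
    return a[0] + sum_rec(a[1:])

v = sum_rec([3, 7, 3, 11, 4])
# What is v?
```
Call trace:
sum_rec(a=[3, 7, 3, 11, 4])
  sum_rec(a=[7, 3, 11, 4])
    sum_rec(a=[3, 11, 4])
      sum_rec(a=[11, 4])
        sum_rec(a=[4])
          sum_rec(a=[])
          -> return 0
        -> return 4
      -> return 15
    -> return 18
  -> return 25
-> return 28

Final answer: 28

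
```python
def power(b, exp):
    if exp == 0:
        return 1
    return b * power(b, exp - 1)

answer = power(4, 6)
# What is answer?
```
Call trace:
power(b=4, exp=6)
  power(b=4, exp=5)
    power(b=4, exp=4)
      power(b=4, exp=3)
        power(b=4, exp=2)
          power(b=4, exp=1)
            power(b=4, exp=0)
            -> return 1
          -> return 4
        -> return 16
      -> return 64
    -> return 256
  -> return 1024
-> return 4096

Final answer: 4096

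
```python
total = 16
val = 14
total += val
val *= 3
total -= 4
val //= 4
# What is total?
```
Trace:
  total=16
  total=16, val=14
  total=30, val=14
  total=30, val=42
  total=26, val=42
  total=26, val=10

Final answer: 26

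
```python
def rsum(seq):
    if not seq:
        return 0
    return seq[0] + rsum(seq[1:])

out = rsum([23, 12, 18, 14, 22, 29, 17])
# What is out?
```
Call trace:
rsum(seq=[23, 12, 18, 14, 22, 29, 17])
  rsum(seq=[12, 18, 14, 22, 29, 17])
    rsum(seq=[18, 14, 22, 29, 17])
      rsum(seq=[14, 22, 29, 17])
        rsum(seq=[22, 29, 17])
          rsum(seq=[29, 17])
            rsum(seq=[17])
              rsum(seq=[])
              -> return 0
            -> return 17
          -> return 46
        -> return 68
      -> return 82
    -> return 100
  -> return 112
-> return 135

Final answer: 135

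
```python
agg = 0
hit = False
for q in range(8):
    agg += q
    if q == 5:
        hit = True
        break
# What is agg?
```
Trace:
  agg=0
  agg=0, hit=False
  agg=0, hit=False, q=0
  agg=1, hit=False, q=1
  agg=3, hit=False, q=2
  agg=6, hit=False, q=3
  agg=10, hit=False, q=4
  agg=15, hit=True, q=5

Final answer: 15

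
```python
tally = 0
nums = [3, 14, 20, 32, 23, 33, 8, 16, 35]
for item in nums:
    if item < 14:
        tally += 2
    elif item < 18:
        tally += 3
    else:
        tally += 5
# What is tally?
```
Trace:
  tally=0
  tally=2, item=3
  tally=5, item=14
  tally=10, item=20
  tally=15, item=32
  tally=20, item=23
  tally=25, item=33
  tally=27, item=8
  tally=30, item=16
  tally=35, item=35

Final answer: 35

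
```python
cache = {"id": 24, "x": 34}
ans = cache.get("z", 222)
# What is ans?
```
Trace:
  cache={'id': 24, 'x': 34}
  cache={'id': 24, 'x': 34}, ans=222

Final answer: 222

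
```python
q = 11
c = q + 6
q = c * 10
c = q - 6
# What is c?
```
Trace:
  q=11
  q=11, c=17
  q=170, c=17
  q=170, c=164

Final answer: 164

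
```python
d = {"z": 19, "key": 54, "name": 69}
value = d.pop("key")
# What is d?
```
Trace:
  d={'z': 19, 'key': 54, 'name': 69}
  d={'z': 19, 'name': 69}, value=54

Final answer: {'z': 19, 'name': 69}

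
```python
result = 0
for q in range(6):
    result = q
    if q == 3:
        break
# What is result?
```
Trace:
  result=0
  result=0, q=0
  result=1, q=1
  result=2, q=2
  result=3, q=3

Final answer: 3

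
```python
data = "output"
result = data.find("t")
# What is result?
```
Trace:
  data='output'
  data='output', result=2

Final answer: 2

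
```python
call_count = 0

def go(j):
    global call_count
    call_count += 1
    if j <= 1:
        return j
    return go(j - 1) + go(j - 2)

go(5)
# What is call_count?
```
Call trace (a repeated sub-call is expanded the first time; later identical calls just restate its return value):
go(j=5)
  go(j=4)
    go(j=3)
      go(j=2)
        go(j=1)
        -> return 1
        go(j=0)
        -> return 0
      -> return 1
      go(j=1)
      -> return 1
    -> return 2
    go(j=2) -> return 1  (same call as traced above)
  -> return 3
  go(j=3) -> return 2  (same call as traced above)
-> return 5

call_count is incremented once per call, so count the calls in each subtree. Let C(j) = number of calls made by go(j).
C(0) = C(1) = 1 (base case, no recursion); C(j) = 1 + C(j - 1) + C(j - 2) otherwise.
C(2) = 1 + C(1) + C(0) = 1 + 1 + 1 = 3
C(3) = 1 + C(2) + C(1) = 1 + 3 + 1 = 5
C(4) = 1 + C(3) + C(2) = 1 + 5 + 3 = 9
C(5) = 1 + C(4) + C(3) = 1 + 9 + 5 = 15
call_count = C(5) = 15

Final answer: 15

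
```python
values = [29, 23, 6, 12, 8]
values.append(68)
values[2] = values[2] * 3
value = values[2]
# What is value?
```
Trace:
  values=[29, 23, 6, 12, 8]
  values=[29, 23, 6, 12, 8, 68]
  values=[29, 23, 18, 12, 8, 68]
  values=[29, 23, 18, 12, 8, 68], value=18

Final answer: 18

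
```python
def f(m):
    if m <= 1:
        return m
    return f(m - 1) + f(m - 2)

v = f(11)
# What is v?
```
Call trace (a repeated sub-call is expanded the first time; later identical calls just restate its return value):
f(m=11)
  f(m=10)
    f(m=9)
      f(m=8)
        f(m=7)
          f(m=6)
            f(m=5)
              f(m=4)
                f(m=3)
                  f(m=2)
                    f(m=1)
                    -> return 1
                    f(m=0)
                    -> return 0
                  -> return 1
                  f(m=1)
                  -> return 1
                -> return 2
                f(m=2) -> return 1  (same call as traced above)
              -> return 3
              f(m=3) -> return 2  (same call as traced above)
            -> return 5
            f(m=4) -> return 3  (same call as traced above)
          -> return 8
          f(m=5) -> return 5  (same call as traced above)
        -> return 13
        f(m=6) -> return 8  (same call as traced above)
      -> return 21
      f(m=7) -> return 13  (same call as traced above)
    -> return 34
    f(m=8) -> return 21  (same call as traced above)
  -> return 55
  f(m=9) -> return 34  (same call as traced above)
-> return 89

Final answer: 89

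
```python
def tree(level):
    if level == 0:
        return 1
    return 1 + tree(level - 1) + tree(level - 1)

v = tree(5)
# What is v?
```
Call trace (a repeated sub-call is expanded the first time; later identical calls just restate its return value):
tree(level=5)
  tree(level=4)
    tree(level=3)
      tree(level=2)
        tree(level=1)
          tree(level=0)
          -> return 1
          tree(level=0)
          -> return 1
        -> return 3
        tree(level=1) -> return 3  (same call as traced above)
      -> return 7
      tree(level=2) -> return 7  (same call as traced above)
    -> return 15
    tree(level=3) -> return 15  (same call as traced above)
  -> return 31
  tree(level=4) -> return 31  (same call as traced above)
-> return 63

Final answer: 63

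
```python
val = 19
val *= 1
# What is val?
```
Trace:
  val=19
  val=19

Final answer: 19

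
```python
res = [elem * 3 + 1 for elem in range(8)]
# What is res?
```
Trace:
  elem=0
  elem=1
  elem=2
  elem=3
  elem=4
  elem=5
  elem=6
  elem=7
  res=[1, 4, 7, 10, 13, 16, 19, 22]

Final answer: [1, 4, 7, 10, 13, 16, 19, 22]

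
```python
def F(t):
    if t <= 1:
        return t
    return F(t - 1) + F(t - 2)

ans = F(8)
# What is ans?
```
Call trace (a repeated sub-call is expanded the first time; later identical calls just restate its return value):
F(t=8)
  F(t=7)
    F(t=6)
      F(t=5)
        F(t=4)
          F(t=3)
            F(t=2)
              F(t=1)
              -> return 1
              F(t=0)
              -> return 0
            -> return 1
            F(t=1)
            -> return 1
          -> return 2
          F(t=2) -> return 1  (same call as traced above)
        -> return 3
        F(t=3) -> return 2  (same call as traced above)
      -> return 5
      F(t=4) -> return 3  (same call as traced above)
    -> return 8
    F(t=5) -> return 5  (same call as traced above)
  -> return 13
  F(t=6) -> return 8  (same call as traced above)
-> return 21

Final answer: 21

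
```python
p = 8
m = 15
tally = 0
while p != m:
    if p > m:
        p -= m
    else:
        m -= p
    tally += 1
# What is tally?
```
Trace:
  p=8
  p=8, m=15
  p=8, m=15, tally=0
  p=8, m=7, tally=1
  p=1, m=7, tally=2
  p=1, m=6, tally=3
  p=1, m=5, tally=4
  p=1, m=4, tally=5
  p=1, m=3, tally=6
  p=1, m=2, tally=7
  p=1, m=1, tally=8

Final answer: 8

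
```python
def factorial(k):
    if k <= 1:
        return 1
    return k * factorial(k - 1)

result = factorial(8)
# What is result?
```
Call trace:
factorial(k=8)
  factorial(k=7)
    factorial(k=6)
      factorial(k=5)
        factorial(k=4)
          factorial(k=3)
            factorial(k=2)
              factorial(k=1)
              -> return 1
            -> return 2
          -> return 6
        -> return 24
      -> return 120
    -> return 720
  -> return 5040
-> return 40320

Final answer: 40320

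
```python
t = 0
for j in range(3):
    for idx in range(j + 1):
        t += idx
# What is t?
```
Trace:
  t=0
  t=0, j=0, idx=0
  t=0, j=1, idx=0
  t=1, j=1, idx=1
  t=1, j=2, idx=0
  t=2, j=2, idx=1
  t=4, j=2, idx=2

Final answer: 4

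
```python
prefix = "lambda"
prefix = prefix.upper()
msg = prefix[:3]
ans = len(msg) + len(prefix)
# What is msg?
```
Trace:
  prefix='lambda'
  prefix='LAMBDA'
  prefix='LAMBDA', msg='LAM'
  prefix='LAMBDA', msg='LAM', ans=9

Final answer: 'LAM'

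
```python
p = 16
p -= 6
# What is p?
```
Trace:
  p=16
  p=10

Final answer: 10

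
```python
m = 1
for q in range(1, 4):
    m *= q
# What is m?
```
Trace:
  m=1
  m=1, q=1
  m=2, q=2
  m=6, q=3

Final answer: 6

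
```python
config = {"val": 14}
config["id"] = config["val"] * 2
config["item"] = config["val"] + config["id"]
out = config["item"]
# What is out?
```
Trace:
  config={'val': 14}
  config={'val': 14, 'id': 28}
  config={'val': 14, 'id': 28, 'item': 42}
  config={'val': 14, 'id': 28, 'item': 42}, out=42

Final answer: 42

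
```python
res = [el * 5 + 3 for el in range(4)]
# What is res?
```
Trace:
  el=0
  el=1
  el=2
  el=3
  res=[3, 8, 13, 18]

Final answer: [3, 8, 13, 18]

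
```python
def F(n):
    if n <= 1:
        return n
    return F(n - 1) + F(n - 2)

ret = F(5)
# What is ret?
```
Call trace (a repeated sub-call is expanded the first time; later identical calls just restate its return value):
F(n=5)
  F(n=4)
    F(n=3)
      F(n=2)
        F(n=1)
        -> return 1
        F(n=0)
        -> return 0
      -> return 1
      F(n=1)
      -> return 1
    -> return 2
    F(n=2) -> return 1  (same call as traced above)
  -> return 3
  F(n=3) -> return 2  (same call as traced above)
-> return 5

Final answer: 5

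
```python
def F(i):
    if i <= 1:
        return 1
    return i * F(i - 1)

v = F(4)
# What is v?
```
Call trace:
F(i=4)
  F(i=3)
    F(i=2)
      F(i=1)
      -> return 1
    -> return 2
  -> return 6
-> return 24

Final answer: 24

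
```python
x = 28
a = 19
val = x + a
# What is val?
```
Trace:
  x=28
  x=28, a=19
  x=28, a=19, val=47

Final answer: 47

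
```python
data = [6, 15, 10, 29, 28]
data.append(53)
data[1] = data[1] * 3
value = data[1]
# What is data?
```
Trace:
  data=[6, 15, 10, 29, 28]
  data=[6, 15, 10, 29, 28, 53]
  data=[6, 45, 10, 29, 28, 53]
  data=[6, 45, 10, 29, 28, 53], value=45

Final answer: [6, 45, 10, 29, 28, 53]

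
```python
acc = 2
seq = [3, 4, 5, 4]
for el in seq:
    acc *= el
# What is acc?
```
Trace:
  acc=2
  acc=6, el=3
  acc=24, el=4
  acc=120, el=5
  acc=480, el=4

Final answer: 480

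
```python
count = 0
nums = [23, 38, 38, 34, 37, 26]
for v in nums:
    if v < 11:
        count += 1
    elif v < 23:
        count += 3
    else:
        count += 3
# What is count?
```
Trace:
  count=0
  count=3, v=23
  count=6, v=38
  count=9, v=38
  count=12, v=34
  count=15, v=37
  count=18, v=26

Final answer: 18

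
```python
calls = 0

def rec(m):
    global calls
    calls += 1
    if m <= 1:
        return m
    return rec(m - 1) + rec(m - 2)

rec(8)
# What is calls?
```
Call trace (a repeated sub-call is expanded the first time; later identical calls just restate its return value):
rec(m=8)
  rec(m=7)
    rec(m=6)
      rec(m=5)
        rec(m=4)
          rec(m=3)
            rec(m=2)
              rec(m=1)
              -> return 1
              rec(m=0)
              -> return 0
            -> return 1
            rec(m=1)
            -> return 1
          -> return 2
          rec(m=2) -> return 1  (same call as traced above)
        -> return 3
        rec(m=3) -> return 2  (same call as traced above)
      -> return 5
      rec(m=4) -> return 3  (same call as traced above)
    -> return 8
    rec(m=5) -> return 5  (same call as traced above)
  -> return 13
  rec(m=6) -> return 8  (same call as traced above)
-> return 21

calls is incremented once per call, so count the calls in each subtree. Let C(m) = number of calls made by rec(m).
C(0) = C(1) = 1 (base case, no recursion); C(m) = 1 + C(m - 1) + C(m - 2) otherwise.
C(2) = 1 + C(1) + C(0) = 1 + 1 + 1 = 3
C(3) = 1 + C(2) + C(1) = 1 + 3 + 1 = 5
C(4) = 1 + C(3) + C(2) = 1 + 5 + 3 = 9
C(5) = 1 + C(4) + C(3) = 1 + 9 + 5 = 15
C(6) = 1 + C(5) + C(4) = 1 + 15 + 9 = 25
C(7) = 1 + C(6) + C(5) = 1 + 25 + 15 = 41
C(8) = 1 + C(7) + C(6) = 1 + 41 + 25 = 67
calls = C(8) = 67

Final answer: 67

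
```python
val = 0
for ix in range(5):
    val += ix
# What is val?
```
Trace:
  val=0
  val=0, ix=0
  val=1, ix=1
  val=3, ix=2
  val=6, ix=3
  val=10, ix=4

Final answer: 10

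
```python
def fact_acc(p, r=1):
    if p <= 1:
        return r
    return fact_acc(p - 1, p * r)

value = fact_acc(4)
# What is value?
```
Call trace:
fact_acc(p=4, r=1)
  fact_acc(p=3, r=4)
    fact_acc(p=2, r=12)
      fact_acc(p=1, r=24)
      -> return 24
    -> return 24
  -> return 24
-> return 24

Final answer: 24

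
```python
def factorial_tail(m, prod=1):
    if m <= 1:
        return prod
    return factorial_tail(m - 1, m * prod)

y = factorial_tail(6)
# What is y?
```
Call trace:
factorial_tail(m=6, prod=1)
  factorial_tail(m=5, prod=6)
    factorial_tail(m=4, prod=30)
      factorial_tail(m=3, prod=120)
        factorial_tail(m=2, prod=360)
          factorial_tail(m=1, prod=720)
          -> return 720
        -> return 720
      -> return 720
    -> return 720
  -> return 720
-> return 720

Final answer: 720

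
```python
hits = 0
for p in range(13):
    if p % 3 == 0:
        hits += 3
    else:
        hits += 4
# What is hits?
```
Trace:
  hits=0
  hits=3, p=0
  hits=7, p=1
  hits=11, p=2
  hits=14, p=3
  hits=18, p=4
  hits=22, p=5
  hits=25, p=6
  hits=29, p=7
  hits=33, p=8
  hits=36, p=9
  hits=40, p=10
  hits=44, p=11
  hits=47, p=12

Final answer: 47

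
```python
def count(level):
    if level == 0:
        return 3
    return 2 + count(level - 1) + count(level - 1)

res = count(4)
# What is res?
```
Call trace (a repeated sub-call is expanded the first time; later identical calls just restate its return value):
count(level=4)
  count(level=3)
    count(level=2)
      count(level=1)
        count(level=0)
        -> return 3
        count(level=0)
        -> return 3
      -> return 8
      count(level=1) -> return 8  (same call as traced above)
    -> return 18
    count(level=2) -> return 18  (same call as traced above)
  -> return 38
  count(level=3) -> return 38  (same call as traced above)
-> return 78

Final answer: 78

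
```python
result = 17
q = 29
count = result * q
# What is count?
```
Trace:
  result=17
  result=17, q=29
  result=17, q=29, count=493

Final answer: 493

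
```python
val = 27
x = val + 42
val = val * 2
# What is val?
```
Trace:
  val=27
  val=27, x=69
  val=54, x=69

Final answer: 54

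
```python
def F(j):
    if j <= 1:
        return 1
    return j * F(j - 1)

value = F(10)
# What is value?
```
Call trace:
F(j=10)
  F(j=9)
    F(j=8)
      F(j=7)
        F(j=6)
          F(j=5)
            F(j=4)
              F(j=3)
                F(j=2)
                  F(j=1)
                  -> return 1
                -> return 2
              -> return 6
            -> return 24
          -> return 120
        -> return 720
      -> return 5040
    -> return 40320
  -> return 362880
-> return 3628800

Final answer: 3628800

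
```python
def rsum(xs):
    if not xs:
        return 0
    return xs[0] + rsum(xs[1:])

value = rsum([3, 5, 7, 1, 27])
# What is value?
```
Call trace:
rsum(xs=[3, 5, 7, 1, 27])
  rsum(xs=[5, 7, 1, 27])
    rsum(xs=[7, 1, 27])
      rsum(xs=[1, 27])
        rsum(xs=[27])
          rsum(xs=[])
          -> return 0
        -> return 27
      -> return 28
    -> return 35
  -> return 40
-> return 43

Final answer: 43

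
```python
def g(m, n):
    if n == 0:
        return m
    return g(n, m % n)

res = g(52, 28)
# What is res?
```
Call trace:
g(m=52, n=28)
  g(m=28, n=24)
    g(m=24, n=4)
      g(m=4, n=0)
      -> return 4
    -> return 4
  -> return 4
-> return 4

Final answer: 4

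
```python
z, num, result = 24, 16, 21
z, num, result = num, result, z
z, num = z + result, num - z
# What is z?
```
Trace:
  z=24, num=16, result=21
  z=16, num=21, result=24
  z=40, num=5, result=24

Final answer: 40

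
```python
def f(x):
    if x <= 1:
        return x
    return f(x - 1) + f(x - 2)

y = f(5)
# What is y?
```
Call trace (a repeated sub-call is expanded the first time; later identical calls just restate its return value):
f(x=5)
  f(x=4)
    f(x=3)
      f(x=2)
        f(x=1)
        -> return 1
        f(x=0)
        -> return 0
      -> return 1
      f(x=1)
      -> return 1
    -> return 2
    f(x=2) -> return 1  (same call as traced above)
  -> return 3
  f(x=3) -> return 2  (same call as traced above)
-> return 5

Final answer: 5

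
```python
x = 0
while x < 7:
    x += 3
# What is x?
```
Trace:
  x=0
  x=3
  x=6
  x=9

Final answer: 9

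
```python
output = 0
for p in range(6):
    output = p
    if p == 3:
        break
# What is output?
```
Trace:
  output=0
  output=0, p=0
  output=1, p=1
  output=2, p=2
  output=3, p=3

Final answer: 3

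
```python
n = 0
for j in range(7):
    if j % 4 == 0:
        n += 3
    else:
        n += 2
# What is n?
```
Trace:
  n=0
  n=3, j=0
  n=5, j=1
  n=7, j=2
  n=9, j=3
  n=12, j=4
  n=14, j=5
  n=16, j=6

Final answer: 16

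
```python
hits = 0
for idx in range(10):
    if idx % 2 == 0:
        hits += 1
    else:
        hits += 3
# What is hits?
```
Trace:
  hits=0
  hits=1, idx=0
  hits=4, idx=1
  hits=5, idx=2
  hits=8, idx=3
  hits=9, idx=4
  hits=12, idx=5
  hits=13, idx=6
  hits=16, idx=7
  hits=17, idx=8
  hits=20, idx=9

Final answer: 20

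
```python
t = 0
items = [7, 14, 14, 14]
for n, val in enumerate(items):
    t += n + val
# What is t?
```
Trace:
  t=0
  t=7, n=0, val=7
  t=22, n=1, val=14
  t=38, n=2, val=14
  t=55, n=3, val=14

Final answer: 55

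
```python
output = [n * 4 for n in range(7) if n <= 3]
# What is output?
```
Trace:
  n=0
  n=1
  n=2
  n=3
  n=4
  n=5
  n=6
  output=[0, 4, 8, 12]

Final answer: [0, 4, 8, 12]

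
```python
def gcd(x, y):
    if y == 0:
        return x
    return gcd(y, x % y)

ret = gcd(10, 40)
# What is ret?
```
Call trace:
gcd(x=10, y=40)
  gcd(x=40, y=10)
    gcd(x=10, y=0)
    -> return 10
  -> return 10
-> return 10

Final answer: 10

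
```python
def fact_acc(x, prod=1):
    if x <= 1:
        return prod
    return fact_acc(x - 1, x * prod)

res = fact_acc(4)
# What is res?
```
Call trace:
fact_acc(x=4, prod=1)
  fact_acc(x=3, prod=4)
    fact_acc(x=2, prod=12)
      fact_acc(x=1, prod=24)
      -> return 24
    -> return 24
  -> return 24
-> return 24

Final answer: 24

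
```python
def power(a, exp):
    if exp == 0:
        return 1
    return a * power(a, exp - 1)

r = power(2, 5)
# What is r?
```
Call trace:
power(a=2, exp=5)
  power(a=2, exp=4)
    power(a=2, exp=3)
      power(a=2, exp=2)
        power(a=2, exp=1)
          power(a=2, exp=0)
          -> return 1
        -> return 2
      -> return 4
    -> return 8
  -> return 16
-> return 32

Final answer: 32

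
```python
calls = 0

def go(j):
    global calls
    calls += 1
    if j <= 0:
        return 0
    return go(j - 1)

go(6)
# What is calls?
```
Call trace:
go(j=6)
  go(j=5)
    go(j=4)
      go(j=3)
        go(j=2)
          go(j=1)
            go(j=0)
            -> return 0
          -> return 0
        -> return 0
      -> return 0
    -> return 0
  -> return 0
-> return 0

calls is incremented once per call. go is entered once for each j = 6, 5, 4, 3, 2, 1, 0 (the j <= 0 call returns without recursing), i.e. 6 + 1 calls.
calls = 7

Final answer: 7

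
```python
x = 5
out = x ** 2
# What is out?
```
Trace:
  x=5
  x=5, out=25

Final answer: 25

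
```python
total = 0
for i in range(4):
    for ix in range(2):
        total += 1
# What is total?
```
Trace:
  total=0
  total=1, i=0, ix=0
  total=2, i=0, ix=1
  total=3, i=1, ix=0
  total=4, i=1, ix=1
  total=5, i=2, ix=0
  total=6, i=2, ix=1
  total=7, i=3, ix=0
  total=8, i=3, ix=1

Final answer: 8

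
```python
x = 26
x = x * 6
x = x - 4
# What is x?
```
Trace:
  x=26
  x=156
  x=152

Final answer: 152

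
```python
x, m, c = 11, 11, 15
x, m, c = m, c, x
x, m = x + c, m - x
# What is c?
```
Trace:
  x=11, m=11, c=15
  x=11, m=15, c=11
  x=22, m=4, c=11

Final answer: 11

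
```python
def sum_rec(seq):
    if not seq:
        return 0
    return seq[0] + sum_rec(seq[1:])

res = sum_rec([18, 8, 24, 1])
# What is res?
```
Call trace:
sum_rec(seq=[18, 8, 24, 1])
  sum_rec(seq=[8, 24, 1])
    sum_rec(seq=[24, 1])
      sum_rec(seq=[1])
        sum_rec(seq=[])
        -> return 0
      -> return 1
    -> return 25
  -> return 33
-> return 51

Final answer: 51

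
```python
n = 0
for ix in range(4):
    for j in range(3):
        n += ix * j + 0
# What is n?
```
Trace:
  n=0
  n=0, ix=0, j=0
  n=0, ix=0, j=1
  n=0, ix=0, j=2
  n=0, ix=1, j=0
  n=1, ix=1, j=1
  n=3, ix=1, j=2
  n=3, ix=2, j=0
  n=5, ix=2, j=1
  n=9, ix=2, j=2
  n=9, ix=3, j=0
  n=12, ix=3, j=1
  n=18, ix=3, j=2

Final answer: 18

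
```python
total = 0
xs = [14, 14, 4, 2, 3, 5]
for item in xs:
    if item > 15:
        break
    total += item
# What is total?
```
Trace:
  total=0
  total=14, item=14
  total=28, item=14
  total=32, item=4
  total=34, item=2
  total=37, item=3
  total=42, item=5

Final answer: 42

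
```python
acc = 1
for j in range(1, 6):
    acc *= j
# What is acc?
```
Trace:
  acc=1
  acc=1, j=1
  acc=2, j=2
  acc=6, j=3
  acc=24, j=4
  acc=120, j=5

Final answer: 120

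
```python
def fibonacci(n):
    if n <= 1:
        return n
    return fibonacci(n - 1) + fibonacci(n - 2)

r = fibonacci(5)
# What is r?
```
Call trace (a repeated sub-call is expanded the first time; later identical calls just restate its return value):
fibonacci(n=5)
  fibonacci(n=4)
    fibonacci(n=3)
      fibonacci(n=2)
        fibonacci(n=1)
        -> return 1
        fibonacci(n=0)
        -> return 0
      -> return 1
      fibonacci(n=1)
      -> return 1
    -> return 2
    fibonacci(n=2) -> return 1  (same call as traced above)
  -> return 3
  fibonacci(n=3) -> return 2  (same call as traced above)
-> return 5

Final answer: 5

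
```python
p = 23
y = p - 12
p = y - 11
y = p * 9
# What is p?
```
Trace:
  p=23
  p=23, y=11
  p=0, y=11
  p=0, y=0

Final answer: 0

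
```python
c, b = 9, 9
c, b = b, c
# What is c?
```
Trace:
  c=9, b=9
  c=9, b=9

Final answer: 9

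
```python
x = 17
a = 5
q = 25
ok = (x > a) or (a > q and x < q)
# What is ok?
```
Trace:
  x=17
  x=17, a=5
  x=17, a=5, q=25
  x=17, a=5, q=25, ok=True

Final answer: True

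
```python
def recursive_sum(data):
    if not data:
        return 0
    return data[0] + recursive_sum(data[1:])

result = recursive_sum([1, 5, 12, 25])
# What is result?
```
Call trace:
recursive_sum(data=[1, 5, 12, 25])
  recursive_sum(data=[5, 12, 25])
    recursive_sum(data=[12, 25])
      recursive_sum(data=[25])
        recursive_sum(data=[])
        -> return 0
      -> return 25
    -> return 37
  -> return 42
-> return 43

Final answer: 43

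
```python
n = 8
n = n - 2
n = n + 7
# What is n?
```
Trace:
  n=8
  n=6
  n=13

Final answer: 13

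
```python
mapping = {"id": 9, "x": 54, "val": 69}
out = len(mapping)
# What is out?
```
Trace:
  mapping={'id': 9, 'x': 54, 'val': 69}
  mapping={'id': 9, 'x': 54, 'val': 69}, out=3

Final answer: 3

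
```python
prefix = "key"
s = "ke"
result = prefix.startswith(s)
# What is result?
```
Trace:
  prefix='key'
  prefix='key', s='ke'
  prefix='key', s='ke', result=True

Final answer: True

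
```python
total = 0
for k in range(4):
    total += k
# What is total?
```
Trace:
  total=0
  total=0, k=0
  total=1, k=1
  total=3, k=2
  total=6, k=3

Final answer: 6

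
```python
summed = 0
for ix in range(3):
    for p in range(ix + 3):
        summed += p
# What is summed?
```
Trace:
  summed=0
  summed=0, ix=0, p=0
  summed=1, ix=0, p=1
  summed=3, ix=0, p=2
  summed=3, ix=1, p=0
  summed=4, ix=1, p=1
  summed=6, ix=1, p=2
  summed=9, ix=1, p=3
  summed=9, ix=2, p=0
  summed=10, ix=2, p=1
  summed=12, ix=2, p=2
  summed=15, ix=2, p=3
  summed=19, ix=2, p=4

Final answer: 19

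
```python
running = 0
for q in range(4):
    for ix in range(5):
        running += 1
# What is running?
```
Trace:
  running=0
  running=1, q=0, ix=0
  running=2, q=0, ix=1
  running=3, q=0, ix=2
  running=4, q=0, ix=3
  running=5, q=0, ix=4
  running=6, q=1, ix=0
  running=7, q=1, ix=1
  running=8, q=1, ix=2
  running=9, q=1, ix=3
  running=10, q=1, ix=4
  running=11, q=2, ix=0
  running=12, q=2, ix=1
  running=13, q=2, ix=2
  running=14, q=2, ix=3
  running=15, q=2, ix=4
  running=16, q=3, ix=0
  running=17, q=3, ix=1
  running=18, q=3, ix=2
  running=19, q=3, ix=3
  running=20, q=3, ix=4

Final answer: 20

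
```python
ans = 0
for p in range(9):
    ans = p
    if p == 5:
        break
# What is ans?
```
Trace:
  ans=0
  ans=0, p=0
  ans=1, p=1
  ans=2, p=2
  ans=3, p=3
  ans=4, p=4
  ans=5, p=5

Final answer: 5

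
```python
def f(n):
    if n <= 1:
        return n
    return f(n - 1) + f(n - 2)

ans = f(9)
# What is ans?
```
Call trace (a repeated sub-call is expanded the first time; later identical calls just restate its return value):
f(n=9)
  f(n=8)
    f(n=7)
      f(n=6)
        f(n=5)
          f(n=4)
            f(n=3)
              f(n=2)
                f(n=1)
                -> return 1
                f(n=0)
                -> return 0
              -> return 1
              f(n=1)
              -> return 1
            -> return 2
            f(n=2) -> return 1  (same call as traced above)
          -> return 3
          f(n=3) -> return 2  (same call as traced above)
        -> return 5
        f(n=4) -> return 3  (same call as traced above)
      -> return 8
      f(n=5) -> return 5  (same call as traced above)
    -> return 13
    f(n=6) -> return 8  (same call as traced above)
  -> return 21
  f(n=7) -> return 13  (same call as traced above)
-> return 34

Final answer: 34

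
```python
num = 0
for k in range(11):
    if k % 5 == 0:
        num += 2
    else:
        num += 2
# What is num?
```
Trace:
  num=0
  num=2, k=0
  num=4, k=1
  num=6, k=2
  num=8, k=3
  num=10, k=4
  num=12, k=5
  num=14, k=6
  num=16, k=7
  num=18, k=8
  num=20, k=9
  num=22, k=10

Final answer: 22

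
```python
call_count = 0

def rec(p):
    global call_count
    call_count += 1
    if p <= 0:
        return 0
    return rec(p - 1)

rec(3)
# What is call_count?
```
Call trace:
rec(p=3)
  rec(p=2)
    rec(p=1)
      rec(p=0)
      -> return 0
    -> return 0
  -> return 0
-> return 0

call_count is incremented once per call. rec is entered once for each p = 3, 2, 1, 0 (the p <= 0 call returns without recursing), i.e. 3 + 1 calls.
call_count = 4

Final answer: 4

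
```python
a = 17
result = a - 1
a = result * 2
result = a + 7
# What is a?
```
Trace:
  a=17
  a=17, result=16
  a=32, result=16
  a=32, result=39

Final answer: 32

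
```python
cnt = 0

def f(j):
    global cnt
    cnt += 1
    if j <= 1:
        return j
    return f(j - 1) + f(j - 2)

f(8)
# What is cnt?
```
Call trace (a repeated sub-call is expanded the first time; later identical calls just restate its return value):
f(j=8)
  f(j=7)
    f(j=6)
      f(j=5)
        f(j=4)
          f(j=3)
            f(j=2)
              f(j=1)
              -> return 1
              f(j=0)
              -> return 0
            -> return 1
            f(j=1)
            -> return 1
          -> return 2
          f(j=2) -> return 1  (same call as traced above)
        -> return 3
        f(j=3) -> return 2  (same call as traced above)
      -> return 5
      f(j=4) -> return 3  (same call as traced above)
    -> return 8
    f(j=5) -> return 5  (same call as traced above)
  -> return 13
  f(j=6) -> return 8  (same call as traced above)
-> return 21

cnt is incremented once per call, so count the calls in each subtree. Let C(j) = number of calls made by f(j).
C(0) = C(1) = 1 (base case, no recursion); C(j) = 1 + C(j - 1) + C(j - 2) otherwise.
C(2) = 1 + C(1) + C(0) = 1 + 1 + 1 = 3
C(3) = 1 + C(2) + C(1) = 1 + 3 + 1 = 5
C(4) = 1 + C(3) + C(2) = 1 + 5 + 3 = 9
C(5) = 1 + C(4) + C(3) = 1 + 9 + 5 = 15
C(6) = 1 + C(5) + C(4) = 1 + 15 + 9 = 25
C(7) = 1 + C(6) + C(5) = 1 + 25 + 15 = 41
C(8) = 1 + C(7) + C(6) = 1 + 41 + 25 = 67
cnt = C(8) = 67

Final answer: 67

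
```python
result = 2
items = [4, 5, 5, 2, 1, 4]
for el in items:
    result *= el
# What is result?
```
Trace:
  result=2
  result=8, el=4
  result=40, el=5
  result=200, el=5
  result=400, el=2
  result=400, el=1
  result=1600, el=4

Final answer: 1600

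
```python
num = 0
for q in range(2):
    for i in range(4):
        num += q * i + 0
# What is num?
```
Trace:
  num=0
  num=0, q=0, i=0
  num=0, q=0, i=1
  num=0, q=0, i=2
  num=0, q=0, i=3
  num=0, q=1, i=0
  num=1, q=1, i=1
  num=3, q=1, i=2
  num=6, q=1, i=3

Final answer: 6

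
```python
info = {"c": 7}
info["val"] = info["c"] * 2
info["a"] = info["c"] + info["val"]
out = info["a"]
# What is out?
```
Trace:
  info={'c': 7}
  info={'c': 7, 'val': 14}
  info={'c': 7, 'val': 14, 'a': 21}
  info={'c': 7, 'val': 14, 'a': 21}, out=21

Final answer: 21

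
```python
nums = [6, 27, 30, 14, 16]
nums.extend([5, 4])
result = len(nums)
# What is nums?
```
Trace:
  nums=[6, 27, 30, 14, 16]
  nums=[6, 27, 30, 14, 16, 5, 4]
  nums=[6, 27, 30, 14, 16, 5, 4], result=7

Final answer: [6, 27, 30, 14, 16, 5, 4]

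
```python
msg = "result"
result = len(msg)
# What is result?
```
Trace:
  msg='result'
  msg='result', result=6

Final answer: 6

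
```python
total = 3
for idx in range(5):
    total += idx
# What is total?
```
Trace:
  total=3
  total=3, idx=0
  total=4, idx=1
  total=6, idx=2
  total=9, idx=3
  total=13, idx=4

Final answer: 13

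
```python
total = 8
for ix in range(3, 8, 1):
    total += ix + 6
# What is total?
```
Trace:
  total=8
  total=17, ix=3
  total=27, ix=4
  total=38, ix=5
  total=50, ix=6
  total=63, ix=7

Final answer: 63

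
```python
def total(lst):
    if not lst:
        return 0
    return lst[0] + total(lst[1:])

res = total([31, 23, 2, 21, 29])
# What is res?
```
Call trace:
total(lst=[31, 23, 2, 21, 29])
  total(lst=[23, 2, 21, 29])
    total(lst=[2, 21, 29])
      total(lst=[21, 29])
        total(lst=[29])
          total(lst=[])
          -> return 0
        -> return 29
      -> return 50
    -> return 52
  -> return 75
-> return 106

Final answer: 106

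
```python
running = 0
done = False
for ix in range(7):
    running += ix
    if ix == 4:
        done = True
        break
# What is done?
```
Trace:
  running=0
  running=0, done=False
  running=0, done=False, ix=0
  running=1, done=False, ix=1
  running=3, done=False, ix=2
  running=6, done=False, ix=3
  running=10, done=True, ix=4

Final answer: True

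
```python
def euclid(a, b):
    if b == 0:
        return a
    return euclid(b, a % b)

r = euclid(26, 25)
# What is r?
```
Call trace:
euclid(a=26, b=25)
  euclid(a=25, b=1)
    euclid(a=1, b=0)
    -> return 1
  -> return 1
-> return 1

Final answer: 1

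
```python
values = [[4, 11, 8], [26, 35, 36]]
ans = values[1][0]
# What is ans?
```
Trace:
  values=[[4, 11, 8], [26, 35, 36]]
  values=[[4, 11, 8], [26, 35, 36]], ans=26

Final answer: 26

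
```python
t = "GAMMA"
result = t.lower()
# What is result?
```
Trace:
  t='GAMMA'
  t='GAMMA', result='gamma'

Final answer: 'gamma'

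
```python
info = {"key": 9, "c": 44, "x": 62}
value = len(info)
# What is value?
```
Trace:
  info={'key': 9, 'c': 44, 'x': 62}
  info={'key': 9, 'c': 44, 'x': 62}, value=3

Final answer: 3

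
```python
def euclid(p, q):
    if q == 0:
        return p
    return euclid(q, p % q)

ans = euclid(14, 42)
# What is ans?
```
Call trace:
euclid(p=14, q=42)
  euclid(p=42, q=14)
    euclid(p=14, q=0)
    -> return 14
  -> return 14
-> return 14

Final answer: 14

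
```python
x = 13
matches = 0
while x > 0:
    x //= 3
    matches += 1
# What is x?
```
Trace:
  x=13
  x=13, matches=0
  x=4, matches=1
  x=1, matches=2
  x=0, matches=3

Final answer: 0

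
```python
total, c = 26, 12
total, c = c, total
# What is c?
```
Trace:
  total=26, c=12
  total=12, c=26

Final answer: 26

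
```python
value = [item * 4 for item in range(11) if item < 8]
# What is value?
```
Trace:
  item=0
  item=1
  item=2
  item=3
  item=4
  item=5
  item=6
  item=7
  item=8
  item=9
  item=10
  value=[0, 4, 8, 12, 16, 20, 24, 28]

Final answer: [0, 4, 8, 12, 16, 20, 24, 28]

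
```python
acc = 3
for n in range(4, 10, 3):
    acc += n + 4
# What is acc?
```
Trace:
  acc=3
  acc=11, n=4
  acc=22, n=7

Final answer: 22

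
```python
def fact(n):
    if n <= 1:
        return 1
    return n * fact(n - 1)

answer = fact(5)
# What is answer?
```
Call trace:
fact(n=5)
  fact(n=4)
    fact(n=3)
      fact(n=2)
        fact(n=1)
        -> return 1
      -> return 2
    -> return 6
  -> return 24
-> return 120

Final answer: 120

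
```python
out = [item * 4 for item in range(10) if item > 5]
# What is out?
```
Trace:
  item=0
  item=1
  item=2
  item=3
  item=4
  item=5
  item=6
  item=7
  item=8
  item=9
  out=[24, 28, 32, 36]

Final answer: [24, 28, 32, 36]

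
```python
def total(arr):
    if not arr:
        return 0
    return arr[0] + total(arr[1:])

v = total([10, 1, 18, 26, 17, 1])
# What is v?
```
Call trace:
total(arr=[10, 1, 18, 26, 17, 1])
  total(arr=[1, 18, 26, 17, 1])
    total(arr=[18, 26, 17, 1])
      total(arr=[26, 17, 1])
        total(arr=[17, 1])
          total(arr=[1])
            total(arr=[])
            -> return 0
          -> return 1
        -> return 18
      -> return 44
    -> return 62
  -> return 63
-> return 73

Final answer: 73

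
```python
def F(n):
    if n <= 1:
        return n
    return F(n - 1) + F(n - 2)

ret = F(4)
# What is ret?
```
Call trace (a repeated sub-call is expanded the first time; later identical calls just restate its return value):
F(n=4)
  F(n=3)
    F(n=2)
      F(n=1)
      -> return 1
      F(n=0)
      -> return 0
    -> return 1
    F(n=1)
    -> return 1
  -> return 2
  F(n=2) -> return 1  (same call as traced above)
-> return 3

Final answer: 3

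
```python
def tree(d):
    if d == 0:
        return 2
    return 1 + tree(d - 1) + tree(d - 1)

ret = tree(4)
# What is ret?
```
Call trace (a repeated sub-call is expanded the first time; later identical calls just restate its return value):
tree(d=4)
  tree(d=3)
    tree(d=2)
      tree(d=1)
        tree(d=0)
        -> return 2
        tree(d=0)
        -> return 2
      -> return 5
      tree(d=1) -> return 5  (same call as traced above)
    -> return 11
    tree(d=2) -> return 11  (same call as traced above)
  -> return 23
  tree(d=3) -> return 23  (same call as traced above)
-> return 47

Final answer: 47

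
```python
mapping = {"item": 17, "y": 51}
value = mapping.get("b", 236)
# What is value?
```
Trace:
  mapping={'item': 17, 'y': 51}
  mapping={'item': 17, 'y': 51}, value=236

Final answer: 236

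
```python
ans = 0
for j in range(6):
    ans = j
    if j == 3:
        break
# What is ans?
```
Trace:
  ans=0
  ans=0, j=0
  ans=1, j=1
  ans=2, j=2
  ans=3, j=3

Final answer: 3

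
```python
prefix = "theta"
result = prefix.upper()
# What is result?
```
Trace:
  prefix='theta'
  prefix='theta', result='THETA'

Final answer: 'THETA'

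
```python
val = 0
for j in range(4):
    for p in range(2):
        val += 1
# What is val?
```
Trace:
  val=0
  val=1, j=0, p=0
  val=2, j=0, p=1
  val=3, j=1, p=0
  val=4, j=1, p=1
  val=5, j=2, p=0
  val=6, j=2, p=1
  val=7, j=3, p=0
  val=8, j=3, p=1

Final answer: 8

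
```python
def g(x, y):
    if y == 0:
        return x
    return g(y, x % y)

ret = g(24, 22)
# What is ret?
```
Call trace:
g(x=24, y=22)
  g(x=22, y=2)
    g(x=2, y=0)
    -> return 2
  -> return 2
-> return 2

Final answer: 2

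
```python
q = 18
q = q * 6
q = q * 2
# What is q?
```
Trace:
  q=18
  q=108
  q=216

Final answer: 216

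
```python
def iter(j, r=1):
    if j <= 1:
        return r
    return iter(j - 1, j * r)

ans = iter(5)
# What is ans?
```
Call trace:
iter(j=5, r=1)
  iter(j=4, r=5)
    iter(j=3, r=20)
      iter(j=2, r=60)
        iter(j=1, r=120)
        -> return 120
      -> return 120
    -> return 120
  -> return 120
-> return 120

Final answer: 120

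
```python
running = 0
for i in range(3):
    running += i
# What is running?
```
Trace:
  running=0
  running=0, i=0
  running=1, i=1
  running=3, i=2

Final answer: 3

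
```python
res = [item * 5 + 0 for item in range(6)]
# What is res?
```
Trace:
  item=0
  item=1
  item=2
  item=3
  item=4
  item=5
  res=[0, 5, 10, 15, 20, 25]

Final answer: [0, 5, 10, 15, 20, 25]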